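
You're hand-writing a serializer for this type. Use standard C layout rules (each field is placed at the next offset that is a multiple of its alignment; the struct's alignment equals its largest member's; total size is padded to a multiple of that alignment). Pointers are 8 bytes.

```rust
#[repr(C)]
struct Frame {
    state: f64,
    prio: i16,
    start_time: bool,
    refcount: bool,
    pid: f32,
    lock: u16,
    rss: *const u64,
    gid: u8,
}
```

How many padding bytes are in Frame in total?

0..8  state  (8B, 8-aligned)
8..10  prio  (2B, 2-aligned)
10..11  start_time  (1B, 1-aligned)
11..12  refcount  (1B, 1-aligned)
12..16  pid  (4B, 4-aligned)
16..18  lock  (2B, 2-aligned)
18..24  -- padding (6B)
24..32  rss  (8B, 8-aligned)
32..33  gid  (1B, 1-aligned)
33..40  -- tail padding (7B)
sizeof = 40, alignof = 8
data bytes 27, size 40 → padding 13

13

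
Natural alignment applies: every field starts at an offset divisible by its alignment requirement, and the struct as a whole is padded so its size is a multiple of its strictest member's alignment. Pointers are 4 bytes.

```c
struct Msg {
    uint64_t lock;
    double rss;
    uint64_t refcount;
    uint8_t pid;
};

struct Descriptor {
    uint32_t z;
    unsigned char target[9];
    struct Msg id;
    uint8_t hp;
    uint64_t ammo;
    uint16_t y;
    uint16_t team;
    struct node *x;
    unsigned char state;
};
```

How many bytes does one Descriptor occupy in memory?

Msg: @0: lock [8B, align 8] → 8; @8: rss [8B, align 8] → 16; @16: refcount [8B, align 8] → 24; @24: pid [1B, align 1] → 25; +7 tail pad (align 8); size 32, align 8
@0: z [4B, align 4] → 4
@4: target [9B, align 1] → 13
+3 pad (align 8)
@16: id [32B, align 8] → 48
@48: hp [1B, align 1] → 49
+7 pad (align 8)
@56: ammo [8B, align 8] → 64
@64: y [2B, align 2] → 66
@66: team [2B, align 2] → 68
@68: x [4B, align 4] → 72
@72: state [1B, align 1] → 73
+7 tail pad (align 8)
size 80, align 8

80 bytes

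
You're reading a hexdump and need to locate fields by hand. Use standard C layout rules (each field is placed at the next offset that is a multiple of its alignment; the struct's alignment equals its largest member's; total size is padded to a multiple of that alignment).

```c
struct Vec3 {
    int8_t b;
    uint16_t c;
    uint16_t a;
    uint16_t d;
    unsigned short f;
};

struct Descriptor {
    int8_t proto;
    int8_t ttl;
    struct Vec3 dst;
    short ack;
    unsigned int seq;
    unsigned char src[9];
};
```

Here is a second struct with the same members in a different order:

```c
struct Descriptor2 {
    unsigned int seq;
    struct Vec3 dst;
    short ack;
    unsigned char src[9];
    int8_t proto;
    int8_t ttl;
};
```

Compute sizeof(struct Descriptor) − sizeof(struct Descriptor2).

Vec3: 0..1  b  (1B, 1-aligned); 1..2  -- padding (1B); 2..4  c  (2B, 2-aligned); 4..6  a  (2B, 2-aligned); 6..8  d  (2B, 2-aligned); 8..10  f  (2B, 2-aligned); sizeof = 10, alignof = 2
0..1  proto  (1B, 1-aligned)
1..2  ttl  (1B, 1-aligned)
2..12  dst  (10B, 2-aligned)
12..14  ack  (2B, 2-aligned)
14..16  -- padding (2B)
16..20  seq  (4B, 4-aligned)
20..29  src  (9B, 1-aligned)
29..32  -- tail padding (3B)
sizeof = 32, alignof = 4
— Descriptor2 —
0..4  seq  (4B, 4-aligned)
4..14  dst  (10B, 2-aligned)
14..16  ack  (2B, 2-aligned)
16..25  src  (9B, 1-aligned)
25..26  proto  (1B, 1-aligned)
26..27  ttl  (1B, 1-aligned)
27..28  -- tail padding (1B)
sizeof = 28, alignof = 4
32 − 28 = 4

4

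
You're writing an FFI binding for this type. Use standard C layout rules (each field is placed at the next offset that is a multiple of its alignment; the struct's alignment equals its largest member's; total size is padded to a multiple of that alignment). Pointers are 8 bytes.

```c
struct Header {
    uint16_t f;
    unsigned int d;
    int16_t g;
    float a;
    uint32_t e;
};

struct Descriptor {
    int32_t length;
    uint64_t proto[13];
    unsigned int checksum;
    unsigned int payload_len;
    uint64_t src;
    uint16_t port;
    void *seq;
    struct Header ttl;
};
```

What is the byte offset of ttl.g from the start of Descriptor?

152

Header: f at 0 (size 2, align 2) → ends 2; pad 2 to align 4 for d; d at 4 (size 4, align 4) → ends 8; g at 8 (size 2, align 2) → ends 10; pad 2 to align 4 for a; a at 12 (size 4, align 4) → ends 16; e at 16 (size 4, align 4) → ends 20; total 20 bytes, alignment 4
length at 0 (size 4, align 4) → ends 4
pad 4 to align 8 for proto
proto at 8 (size 104, align 8) → ends 112
checksum at 112 (size 4, align 4) → ends 116
payload_len at 116 (size 4, align 4) → ends 120
src at 120 (size 8, align 8) → ends 128
port at 128 (size 2, align 2) → ends 130
pad 6 to align 8 for seq
seq at 136 (size 8, align 8) → ends 144
ttl at 144 (size 20, align 4) → ends 164
within Header: g at 8
144 + 8 = 152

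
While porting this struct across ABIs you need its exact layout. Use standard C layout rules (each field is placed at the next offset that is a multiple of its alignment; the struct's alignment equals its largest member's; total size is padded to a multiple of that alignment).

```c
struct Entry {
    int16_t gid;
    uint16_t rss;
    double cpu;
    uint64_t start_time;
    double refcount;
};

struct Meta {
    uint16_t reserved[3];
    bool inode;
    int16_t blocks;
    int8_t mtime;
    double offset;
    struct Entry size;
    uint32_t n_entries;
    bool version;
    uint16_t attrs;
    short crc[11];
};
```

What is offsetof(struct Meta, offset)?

16

Entry: gid at 0 (size 2, align 2) → ends 2; rss at 2 (size 2, align 2) → ends 4; pad 4 to align 8 for cpu; cpu at 8 (size 8, align 8) → ends 16; start_time at 16 (size 8, align 8) → ends 24; refcount at 24 (size 8, align 8) → ends 32; total 32 bytes, alignment 8
reserved at 0 (size 6, align 2) → ends 6
inode at 6 (size 1, align 1) → ends 7
pad 1 to align 2 for blocks
blocks at 8 (size 2, align 2) → ends 10
mtime at 10 (size 1, align 1) → ends 11
pad 5 to align 8 for offset
offset at 16 (size 8, align 8) → ends 24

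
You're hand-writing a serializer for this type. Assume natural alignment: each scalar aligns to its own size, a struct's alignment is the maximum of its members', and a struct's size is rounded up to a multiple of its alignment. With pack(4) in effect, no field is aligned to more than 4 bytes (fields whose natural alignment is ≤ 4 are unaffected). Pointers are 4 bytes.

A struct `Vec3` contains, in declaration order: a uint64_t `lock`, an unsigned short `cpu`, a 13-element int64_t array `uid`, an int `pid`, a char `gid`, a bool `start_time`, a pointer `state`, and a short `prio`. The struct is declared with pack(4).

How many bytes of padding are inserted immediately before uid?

0..8  lock  (8B, 4-aligned)
8..10  cpu  (2B, 2-aligned)
10..12  -- padding (2B)
12..116  uid  (104B, 4-aligned)

2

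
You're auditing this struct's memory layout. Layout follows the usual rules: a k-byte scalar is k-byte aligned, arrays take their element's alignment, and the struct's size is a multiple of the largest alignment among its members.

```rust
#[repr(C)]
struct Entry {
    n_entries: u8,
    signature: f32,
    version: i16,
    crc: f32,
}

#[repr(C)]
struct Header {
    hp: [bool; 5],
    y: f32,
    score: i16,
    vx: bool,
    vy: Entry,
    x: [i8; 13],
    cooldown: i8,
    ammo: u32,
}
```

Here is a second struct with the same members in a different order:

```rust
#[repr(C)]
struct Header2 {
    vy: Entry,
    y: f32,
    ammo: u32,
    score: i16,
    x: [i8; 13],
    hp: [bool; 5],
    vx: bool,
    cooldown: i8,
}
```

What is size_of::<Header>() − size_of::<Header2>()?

Entry: @0: n_entries [1B, align 1] → 1; +3 pad (align 4); @4: signature [4B, align 4] → 8; @8: version [2B, align 2] → 10; +2 pad (align 4); @12: crc [4B, align 4] → 16; size 16, align 4
@0: hp [5B, align 1] → 5
+3 pad (align 4)
@8: y [4B, align 4] → 12
@12: score [2B, align 2] → 14
@14: vx [1B, align 1] → 15
+1 pad (align 4)
@16: vy [16B, align 4] → 32
@32: x [13B, align 1] → 45
@45: cooldown [1B, align 1] → 46
+2 pad (align 4)
@48: ammo [4B, align 4] → 52
size 52, align 4
— Header2 —
@0: vy [16B, align 4] → 16
@16: y [4B, align 4] → 20
@20: ammo [4B, align 4] → 24
@24: score [2B, align 2] → 26
@26: x [13B, align 1] → 39
@39: hp [5B, align 1] → 44
@44: vx [1B, align 1] → 45
@45: cooldown [1B, align 1] → 46
+2 tail pad (align 4)
size 48, align 4
52 − 48 = 4

4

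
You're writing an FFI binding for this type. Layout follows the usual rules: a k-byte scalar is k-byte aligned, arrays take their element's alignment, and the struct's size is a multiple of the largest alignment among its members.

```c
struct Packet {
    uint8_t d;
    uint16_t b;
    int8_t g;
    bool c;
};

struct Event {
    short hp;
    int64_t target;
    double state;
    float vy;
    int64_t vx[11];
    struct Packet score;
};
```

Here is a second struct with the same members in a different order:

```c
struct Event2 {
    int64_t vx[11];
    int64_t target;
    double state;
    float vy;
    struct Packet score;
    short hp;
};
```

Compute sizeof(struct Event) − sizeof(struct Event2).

8

Packet: 0..1  d  (1B, 1-aligned); 1..2  -- padding (1B); 2..4  b  (2B, 2-aligned); 4..5  g  (1B, 1-aligned); 5..6  c  (1B, 1-aligned); sizeof = 6, alignof = 2
0..2  hp  (2B, 2-aligned)
2..8  -- padding (6B)
8..16  target  (8B, 8-aligned)
16..24  state  (8B, 8-aligned)
24..28  vy  (4B, 4-aligned)
28..32  -- padding (4B)
32..120  vx  (88B, 8-aligned)
120..126  score  (6B, 2-aligned)
126..128  -- tail padding (2B)
sizeof = 128, alignof = 8
— Event2 —
0..88  vx  (88B, 8-aligned)
88..96  target  (8B, 8-aligned)
96..104  state  (8B, 8-aligned)
104..108  vy  (4B, 4-aligned)
108..114  score  (6B, 2-aligned)
114..116  hp  (2B, 2-aligned)
116..120  -- tail padding (4B)
sizeof = 120, alignof = 8
128 − 120 = 8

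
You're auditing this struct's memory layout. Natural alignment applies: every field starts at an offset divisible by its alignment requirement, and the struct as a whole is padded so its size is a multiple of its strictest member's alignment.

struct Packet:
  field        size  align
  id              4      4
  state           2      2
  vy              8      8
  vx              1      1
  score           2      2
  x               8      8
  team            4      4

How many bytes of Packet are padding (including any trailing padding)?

11

id at 0 (size 4, align 4) → ends 4
state at 4 (size 2, align 2) → ends 6
pad 2 to align 8 for vy
vy at 8 (size 8, align 8) → ends 16
vx at 16 (size 1, align 1) → ends 17
pad 1 to align 2 for score
score at 18 (size 2, align 2) → ends 20
pad 4 to align 8 for x
x at 24 (size 8, align 8) → ends 32
team at 32 (size 4, align 4) → ends 36
tail pad 4 to reach multiple of 8
total 40 bytes, alignment 8
data bytes 29, size 40 → padding 11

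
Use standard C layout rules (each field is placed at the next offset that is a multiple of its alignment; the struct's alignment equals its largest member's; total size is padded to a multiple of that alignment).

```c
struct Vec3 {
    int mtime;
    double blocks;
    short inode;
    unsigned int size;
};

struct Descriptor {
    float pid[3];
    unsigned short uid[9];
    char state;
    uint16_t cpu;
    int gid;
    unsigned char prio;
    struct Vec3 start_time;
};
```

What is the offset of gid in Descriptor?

36

Vec3: mtime at 0 (size 4, align 4) → ends 4; pad 4 to align 8 for blocks; blocks at 8 (size 8, align 8) → ends 16; inode at 16 (size 2, align 2) → ends 18; pad 2 to align 4 for size; size at 20 (size 4, align 4) → ends 24; total 24 bytes, alignment 8
pid at 0 (size 12, align 4) → ends 12
uid at 12 (size 18, align 2) → ends 30
state at 30 (size 1, align 1) → ends 31
pad 1 to align 2 for cpu
cpu at 32 (size 2, align 2) → ends 34
pad 2 to align 4 for gid
gid at 36 (size 4, align 4) → ends 40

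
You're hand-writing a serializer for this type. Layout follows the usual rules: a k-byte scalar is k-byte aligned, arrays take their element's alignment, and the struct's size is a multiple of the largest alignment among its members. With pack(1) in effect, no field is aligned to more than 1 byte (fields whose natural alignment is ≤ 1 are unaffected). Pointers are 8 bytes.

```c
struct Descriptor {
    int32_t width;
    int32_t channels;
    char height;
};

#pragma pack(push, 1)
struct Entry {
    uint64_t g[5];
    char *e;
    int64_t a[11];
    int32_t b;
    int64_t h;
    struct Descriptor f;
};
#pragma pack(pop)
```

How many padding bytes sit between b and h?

0

Descriptor: width at 0 (size 4, align 4) → ends 4; channels at 4 (size 4, align 4) → ends 8; height at 8 (size 1, align 1) → ends 9; tail pad 3 to reach multiple of 4; total 12 bytes, alignment 4
g at 0 (size 40, align 1) → ends 40
e at 40 (size 8, align 1) → ends 48
a at 48 (size 88, align 1) → ends 136
b at 136 (size 4, align 1) → ends 140
h at 140 (size 8, align 1) → ends 148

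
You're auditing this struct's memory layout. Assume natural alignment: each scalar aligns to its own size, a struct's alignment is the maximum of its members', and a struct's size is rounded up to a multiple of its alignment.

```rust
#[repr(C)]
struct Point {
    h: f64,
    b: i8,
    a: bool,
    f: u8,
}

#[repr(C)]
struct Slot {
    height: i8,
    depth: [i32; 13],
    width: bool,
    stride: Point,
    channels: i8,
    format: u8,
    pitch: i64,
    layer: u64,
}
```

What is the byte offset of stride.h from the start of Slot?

Point: 0..8  h  (8B, 8-aligned); 8..9  b  (1B, 1-aligned); 9..10  a  (1B, 1-aligned); 10..11  f  (1B, 1-aligned); 11..16  -- tail padding (5B); sizeof = 16, alignof = 8
0..1  height  (1B, 1-aligned)
1..4  -- padding (3B)
4..56  depth  (52B, 4-aligned)
56..57  width  (1B, 1-aligned)
57..64  -- padding (7B)
64..80  stride  (16B, 8-aligned)
within Point: h at 0
64 + 0 = 64

64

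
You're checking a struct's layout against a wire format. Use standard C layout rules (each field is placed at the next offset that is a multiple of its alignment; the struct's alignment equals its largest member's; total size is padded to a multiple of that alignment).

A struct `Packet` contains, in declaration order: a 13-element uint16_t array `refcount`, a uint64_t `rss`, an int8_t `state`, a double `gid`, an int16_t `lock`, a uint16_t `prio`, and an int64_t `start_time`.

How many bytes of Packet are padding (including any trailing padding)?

17

refcount at 0 (size 26, align 2) → ends 26
pad 6 to align 8 for rss
rss at 32 (size 8, align 8) → ends 40
state at 40 (size 1, align 1) → ends 41
pad 7 to align 8 for gid
gid at 48 (size 8, align 8) → ends 56
lock at 56 (size 2, align 2) → ends 58
prio at 58 (size 2, align 2) → ends 60
pad 4 to align 8 for start_time
start_time at 64 (size 8, align 8) → ends 72
total 72 bytes, alignment 8
data bytes 55, size 72 → padding 17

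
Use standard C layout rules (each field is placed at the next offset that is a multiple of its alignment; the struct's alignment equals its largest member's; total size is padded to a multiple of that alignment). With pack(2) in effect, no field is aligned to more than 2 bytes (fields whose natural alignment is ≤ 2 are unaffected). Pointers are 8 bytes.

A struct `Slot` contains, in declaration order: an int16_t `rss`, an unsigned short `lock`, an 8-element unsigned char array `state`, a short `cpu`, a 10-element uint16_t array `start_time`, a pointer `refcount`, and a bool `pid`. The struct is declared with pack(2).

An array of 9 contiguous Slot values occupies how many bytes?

396

0..2  rss  (2B, 2-aligned)
2..4  lock  (2B, 2-aligned)
4..12  state  (8B, 1-aligned)
12..14  cpu  (2B, 2-aligned)
14..34  start_time  (20B, 2-aligned)
34..42  refcount  (8B, 2-aligned)
42..43  pid  (1B, 1-aligned)
43..44  -- tail padding (1B)
sizeof = 44, alignof = 2
array of 9: 9 × 44 = 396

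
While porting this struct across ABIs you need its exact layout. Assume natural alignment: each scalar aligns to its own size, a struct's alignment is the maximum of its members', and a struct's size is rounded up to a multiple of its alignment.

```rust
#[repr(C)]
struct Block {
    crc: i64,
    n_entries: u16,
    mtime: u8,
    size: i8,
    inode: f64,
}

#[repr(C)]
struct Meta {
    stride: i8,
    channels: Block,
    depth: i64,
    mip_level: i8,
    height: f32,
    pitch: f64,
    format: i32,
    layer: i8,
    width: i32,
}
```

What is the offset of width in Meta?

Block: crc at 0 (size 8, align 8) → ends 8; n_entries at 8 (size 2, align 2) → ends 10; mtime at 10 (size 1, align 1) → ends 11; size at 11 (size 1, align 1) → ends 12; pad 4 to align 8 for inode; inode at 16 (size 8, align 8) → ends 24; total 24 bytes, alignment 8
stride at 0 (size 1, align 1) → ends 1
pad 7 to align 8 for channels
channels at 8 (size 24, align 8) → ends 32
depth at 32 (size 8, align 8) → ends 40
mip_level at 40 (size 1, align 1) → ends 41
pad 3 to align 4 for height
height at 44 (size 4, align 4) → ends 48
pitch at 48 (size 8, align 8) → ends 56
format at 56 (size 4, align 4) → ends 60
layer at 60 (size 1, align 1) → ends 61
pad 3 to align 4 for width
width at 64 (size 4, align 4) → ends 68

64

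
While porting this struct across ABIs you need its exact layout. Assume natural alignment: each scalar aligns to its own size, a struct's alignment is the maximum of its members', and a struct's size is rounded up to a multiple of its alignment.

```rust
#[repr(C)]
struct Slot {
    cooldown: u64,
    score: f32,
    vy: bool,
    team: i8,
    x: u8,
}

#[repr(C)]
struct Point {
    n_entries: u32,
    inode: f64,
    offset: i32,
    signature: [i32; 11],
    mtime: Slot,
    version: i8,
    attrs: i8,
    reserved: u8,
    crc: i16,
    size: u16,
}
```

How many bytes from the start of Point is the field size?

Slot: @0: cooldown [8B, align 8] → 8; @8: score [4B, align 4] → 12; @12: vy [1B, align 1] → 13; @13: team [1B, align 1] → 14; @14: x [1B, align 1] → 15; +1 tail pad (align 8); size 16, align 8
@0: n_entries [4B, align 4] → 4
+4 pad (align 8)
@8: inode [8B, align 8] → 16
@16: offset [4B, align 4] → 20
@20: signature [44B, align 4] → 64
@64: mtime [16B, align 8] → 80
@80: version [1B, align 1] → 81
@81: attrs [1B, align 1] → 82
@82: reserved [1B, align 1] → 83
+1 pad (align 2)
@84: crc [2B, align 2] → 86
@86: size [2B, align 2] → 88

86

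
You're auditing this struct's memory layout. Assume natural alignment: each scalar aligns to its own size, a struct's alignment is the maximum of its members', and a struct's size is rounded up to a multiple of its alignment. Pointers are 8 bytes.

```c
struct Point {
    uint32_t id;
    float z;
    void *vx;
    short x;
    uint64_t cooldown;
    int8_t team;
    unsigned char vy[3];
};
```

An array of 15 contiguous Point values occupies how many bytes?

0..4  id  (4B, 4-aligned)
4..8  z  (4B, 4-aligned)
8..16  vx  (8B, 8-aligned)
16..18  x  (2B, 2-aligned)
18..24  -- padding (6B)
24..32  cooldown  (8B, 8-aligned)
32..33  team  (1B, 1-aligned)
33..36  vy  (3B, 1-aligned)
36..40  -- tail padding (4B)
sizeof = 40, alignof = 8
array of 15: 15 × 40 = 600

600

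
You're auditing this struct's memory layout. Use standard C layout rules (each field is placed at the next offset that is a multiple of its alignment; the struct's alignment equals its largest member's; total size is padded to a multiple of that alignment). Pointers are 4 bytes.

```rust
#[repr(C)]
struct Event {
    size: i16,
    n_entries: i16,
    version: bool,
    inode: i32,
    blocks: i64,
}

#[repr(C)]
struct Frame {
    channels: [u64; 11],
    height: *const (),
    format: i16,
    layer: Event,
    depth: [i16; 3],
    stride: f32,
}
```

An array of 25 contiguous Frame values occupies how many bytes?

3400

Event: size at 0 (size 2, align 2) → ends 2; n_entries at 2 (size 2, align 2) → ends 4; version at 4 (size 1, align 1) → ends 5; pad 3 to align 4 for inode; inode at 8 (size 4, align 4) → ends 12; pad 4 to align 8 for blocks; blocks at 16 (size 8, align 8) → ends 24; total 24 bytes, alignment 8
channels at 0 (size 88, align 8) → ends 88
height at 88 (size 4, align 4) → ends 92
format at 92 (size 2, align 2) → ends 94
pad 2 to align 8 for layer
layer at 96 (size 24, align 8) → ends 120
depth at 120 (size 6, align 2) → ends 126
pad 2 to align 4 for stride
stride at 128 (size 4, align 4) → ends 132
tail pad 4 to reach multiple of 8
total 136 bytes, alignment 8
array of 25: 25 × 136 = 3400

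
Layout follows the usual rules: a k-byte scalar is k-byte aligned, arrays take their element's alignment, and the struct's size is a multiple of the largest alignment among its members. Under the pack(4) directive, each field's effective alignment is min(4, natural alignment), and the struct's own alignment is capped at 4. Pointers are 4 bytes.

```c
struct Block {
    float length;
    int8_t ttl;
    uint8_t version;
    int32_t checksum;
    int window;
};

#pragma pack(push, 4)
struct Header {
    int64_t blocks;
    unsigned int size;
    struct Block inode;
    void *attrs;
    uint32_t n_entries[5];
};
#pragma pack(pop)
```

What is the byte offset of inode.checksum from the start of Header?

Block: 0..4  length  (4B, 4-aligned); 4..5  ttl  (1B, 1-aligned); 5..6  version  (1B, 1-aligned); 6..8  -- padding (2B); 8..12  checksum  (4B, 4-aligned); 12..16  window  (4B, 4-aligned); sizeof = 16, alignof = 4
0..8  blocks  (8B, 4-aligned)
8..12  size  (4B, 4-aligned)
12..28  inode  (16B, 4-aligned)
within Block: checksum at 8
12 + 8 = 20

20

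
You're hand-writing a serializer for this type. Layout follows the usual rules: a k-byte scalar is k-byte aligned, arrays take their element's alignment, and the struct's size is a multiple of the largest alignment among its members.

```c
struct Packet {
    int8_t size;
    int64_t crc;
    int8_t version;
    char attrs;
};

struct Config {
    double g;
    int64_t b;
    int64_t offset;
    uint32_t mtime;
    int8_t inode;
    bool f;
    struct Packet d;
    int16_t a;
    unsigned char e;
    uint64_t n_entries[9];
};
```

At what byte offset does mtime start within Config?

24

Packet: size at 0 (size 1, align 1) → ends 1; pad 7 to align 8 for crc; crc at 8 (size 8, align 8) → ends 16; version at 16 (size 1, align 1) → ends 17; attrs at 17 (size 1, align 1) → ends 18; tail pad 6 to reach multiple of 8; total 24 bytes, alignment 8
g at 0 (size 8, align 8) → ends 8
b at 8 (size 8, align 8) → ends 16
offset at 16 (size 8, align 8) → ends 24
mtime at 24 (size 4, align 4) → ends 28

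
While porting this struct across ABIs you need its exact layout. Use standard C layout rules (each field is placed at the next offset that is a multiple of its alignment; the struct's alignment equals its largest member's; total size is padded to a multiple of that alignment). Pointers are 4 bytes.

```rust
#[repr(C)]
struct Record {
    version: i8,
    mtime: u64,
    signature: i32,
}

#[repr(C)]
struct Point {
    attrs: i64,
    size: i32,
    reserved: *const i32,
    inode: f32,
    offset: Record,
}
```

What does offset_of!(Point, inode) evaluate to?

Record: version at 0 (size 1, align 1) → ends 1; pad 7 to align 8 for mtime; mtime at 8 (size 8, align 8) → ends 16; signature at 16 (size 4, align 4) → ends 20; tail pad 4 to reach multiple of 8; total 24 bytes, alignment 8
attrs at 0 (size 8, align 8) → ends 8
size at 8 (size 4, align 4) → ends 12
reserved at 12 (size 4, align 4) → ends 16
inode at 16 (size 4, align 4) → ends 20

16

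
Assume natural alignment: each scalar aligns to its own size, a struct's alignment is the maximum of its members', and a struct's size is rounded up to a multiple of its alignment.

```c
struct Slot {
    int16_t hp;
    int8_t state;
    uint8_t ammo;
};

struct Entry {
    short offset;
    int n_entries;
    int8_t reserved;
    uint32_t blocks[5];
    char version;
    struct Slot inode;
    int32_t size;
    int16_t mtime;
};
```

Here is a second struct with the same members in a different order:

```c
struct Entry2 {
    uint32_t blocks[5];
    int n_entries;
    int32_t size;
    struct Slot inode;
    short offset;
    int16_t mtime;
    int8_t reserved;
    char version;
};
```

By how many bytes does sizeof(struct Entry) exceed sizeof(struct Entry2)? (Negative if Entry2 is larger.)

Slot: hp at 0 (size 2, align 2) → ends 2; state at 2 (size 1, align 1) → ends 3; ammo at 3 (size 1, align 1) → ends 4; total 4 bytes, alignment 2
offset at 0 (size 2, align 2) → ends 2
pad 2 to align 4 for n_entries
n_entries at 4 (size 4, align 4) → ends 8
reserved at 8 (size 1, align 1) → ends 9
pad 3 to align 4 for blocks
blocks at 12 (size 20, align 4) → ends 32
version at 32 (size 1, align 1) → ends 33
pad 1 to align 2 for inode
inode at 34 (size 4, align 2) → ends 38
pad 2 to align 4 for size
size at 40 (size 4, align 4) → ends 44
mtime at 44 (size 2, align 2) → ends 46
tail pad 2 to reach multiple of 4
total 48 bytes, alignment 4
— Entry2 —
blocks at 0 (size 20, align 4) → ends 20
n_entries at 20 (size 4, align 4) → ends 24
size at 24 (size 4, align 4) → ends 28
inode at 28 (size 4, align 2) → ends 32
offset at 32 (size 2, align 2) → ends 34
mtime at 34 (size 2, align 2) → ends 36
reserved at 36 (size 1, align 1) → ends 37
version at 37 (size 1, align 1) → ends 38
tail pad 2 to reach multiple of 4
total 40 bytes, alignment 4
48 − 40 = 8

8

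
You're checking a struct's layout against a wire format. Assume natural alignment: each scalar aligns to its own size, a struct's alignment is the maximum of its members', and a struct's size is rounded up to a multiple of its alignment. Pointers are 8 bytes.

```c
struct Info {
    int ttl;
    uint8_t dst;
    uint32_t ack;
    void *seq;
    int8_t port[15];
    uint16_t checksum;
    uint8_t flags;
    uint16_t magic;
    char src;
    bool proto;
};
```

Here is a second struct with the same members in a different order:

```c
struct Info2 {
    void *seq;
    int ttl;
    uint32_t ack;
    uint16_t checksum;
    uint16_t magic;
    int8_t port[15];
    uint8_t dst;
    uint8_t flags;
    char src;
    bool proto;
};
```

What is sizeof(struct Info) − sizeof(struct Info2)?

@0: ttl [4B, align 4] → 4
@4: dst [1B, align 1] → 5
+3 pad (align 4)
@8: ack [4B, align 4] → 12
+4 pad (align 8)
@16: seq [8B, align 8] → 24
@24: port [15B, align 1] → 39
+1 pad (align 2)
@40: checksum [2B, align 2] → 42
@42: flags [1B, align 1] → 43
+1 pad (align 2)
@44: magic [2B, align 2] → 46
@46: src [1B, align 1] → 47
@47: proto [1B, align 1] → 48
size 48, align 8
— Info2 —
@0: seq [8B, align 8] → 8
@8: ttl [4B, align 4] → 12
@12: ack [4B, align 4] → 16
@16: checksum [2B, align 2] → 18
@18: magic [2B, align 2] → 20
@20: port [15B, align 1] → 35
@35: dst [1B, align 1] → 36
@36: flags [1B, align 1] → 37
@37: src [1B, align 1] → 38
@38: proto [1B, align 1] → 39
+1 tail pad (align 8)
size 40, align 8
48 − 40 = 8

8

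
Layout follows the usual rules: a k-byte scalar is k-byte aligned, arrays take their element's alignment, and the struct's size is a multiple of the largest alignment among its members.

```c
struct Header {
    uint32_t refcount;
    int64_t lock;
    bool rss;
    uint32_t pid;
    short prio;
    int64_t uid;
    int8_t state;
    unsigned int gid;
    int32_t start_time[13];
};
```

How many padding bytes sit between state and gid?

3

0..4  refcount  (4B, 4-aligned)
4..8  -- padding (4B)
8..16  lock  (8B, 8-aligned)
16..17  rss  (1B, 1-aligned)
17..20  -- padding (3B)
20..24  pid  (4B, 4-aligned)
24..26  prio  (2B, 2-aligned)
26..32  -- padding (6B)
32..40  uid  (8B, 8-aligned)
40..41  state  (1B, 1-aligned)
41..44  -- padding (3B)
44..48  gid  (4B, 4-aligned)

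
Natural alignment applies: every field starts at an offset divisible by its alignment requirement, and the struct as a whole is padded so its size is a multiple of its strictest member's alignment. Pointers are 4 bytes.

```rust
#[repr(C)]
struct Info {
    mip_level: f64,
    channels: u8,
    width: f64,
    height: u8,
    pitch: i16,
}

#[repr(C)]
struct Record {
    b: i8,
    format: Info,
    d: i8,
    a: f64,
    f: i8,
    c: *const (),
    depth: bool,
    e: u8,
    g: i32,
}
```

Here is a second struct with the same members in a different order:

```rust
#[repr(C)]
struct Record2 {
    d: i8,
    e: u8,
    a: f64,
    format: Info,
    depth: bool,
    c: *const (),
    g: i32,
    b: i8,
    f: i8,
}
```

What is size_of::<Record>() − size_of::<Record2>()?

8

Info: mip_level at 0 (size 8, align 8) → ends 8; channels at 8 (size 1, align 1) → ends 9; pad 7 to align 8 for width; width at 16 (size 8, align 8) → ends 24; height at 24 (size 1, align 1) → ends 25; pad 1 to align 2 for pitch; pitch at 26 (size 2, align 2) → ends 28; tail pad 4 to reach multiple of 8; total 32 bytes, alignment 8
b at 0 (size 1, align 1) → ends 1
pad 7 to align 8 for format
format at 8 (size 32, align 8) → ends 40
d at 40 (size 1, align 1) → ends 41
pad 7 to align 8 for a
a at 48 (size 8, align 8) → ends 56
f at 56 (size 1, align 1) → ends 57
pad 3 to align 4 for c
c at 60 (size 4, align 4) → ends 64
depth at 64 (size 1, align 1) → ends 65
e at 65 (size 1, align 1) → ends 66
pad 2 to align 4 for g
g at 68 (size 4, align 4) → ends 72
total 72 bytes, alignment 8
— Record2 —
d at 0 (size 1, align 1) → ends 1
e at 1 (size 1, align 1) → ends 2
pad 6 to align 8 for a
a at 8 (size 8, align 8) → ends 16
format at 16 (size 32, align 8) → ends 48
depth at 48 (size 1, align 1) → ends 49
pad 3 to align 4 for c
c at 52 (size 4, align 4) → ends 56
g at 56 (size 4, align 4) → ends 60
b at 60 (size 1, align 1) → ends 61
f at 61 (size 1, align 1) → ends 62
tail pad 2 to reach multiple of 8
total 64 bytes, alignment 8
72 − 64 = 8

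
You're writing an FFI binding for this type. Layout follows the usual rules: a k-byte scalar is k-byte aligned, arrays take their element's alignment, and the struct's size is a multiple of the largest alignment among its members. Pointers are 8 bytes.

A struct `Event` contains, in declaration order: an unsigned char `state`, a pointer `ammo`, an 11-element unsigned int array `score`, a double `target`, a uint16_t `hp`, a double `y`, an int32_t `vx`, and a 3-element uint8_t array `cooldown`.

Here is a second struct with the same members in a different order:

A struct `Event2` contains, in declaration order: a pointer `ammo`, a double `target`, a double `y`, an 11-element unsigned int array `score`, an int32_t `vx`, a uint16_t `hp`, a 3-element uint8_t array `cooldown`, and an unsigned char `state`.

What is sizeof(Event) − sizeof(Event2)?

state at 0 (size 1, align 1) → ends 1
pad 7 to align 8 for ammo
ammo at 8 (size 8, align 8) → ends 16
score at 16 (size 44, align 4) → ends 60
pad 4 to align 8 for target
target at 64 (size 8, align 8) → ends 72
hp at 72 (size 2, align 2) → ends 74
pad 6 to align 8 for y
y at 80 (size 8, align 8) → ends 88
vx at 88 (size 4, align 4) → ends 92
cooldown at 92 (size 3, align 1) → ends 95
tail pad 1 to reach multiple of 8
total 96 bytes, alignment 8
— Event2 —
ammo at 0 (size 8, align 8) → ends 8
target at 8 (size 8, align 8) → ends 16
y at 16 (size 8, align 8) → ends 24
score at 24 (size 44, align 4) → ends 68
vx at 68 (size 4, align 4) → ends 72
hp at 72 (size 2, align 2) → ends 74
cooldown at 74 (size 3, align 1) → ends 77
state at 77 (size 1, align 1) → ends 78
tail pad 2 to reach multiple of 8
total 80 bytes, alignment 8
96 − 80 = 16

16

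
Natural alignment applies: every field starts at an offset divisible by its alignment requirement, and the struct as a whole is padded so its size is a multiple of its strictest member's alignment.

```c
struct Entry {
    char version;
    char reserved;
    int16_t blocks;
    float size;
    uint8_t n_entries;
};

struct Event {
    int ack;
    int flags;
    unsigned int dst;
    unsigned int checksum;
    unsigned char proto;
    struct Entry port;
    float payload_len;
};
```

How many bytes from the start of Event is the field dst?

8

Entry: version at 0 (size 1, align 1) → ends 1; reserved at 1 (size 1, align 1) → ends 2; blocks at 2 (size 2, align 2) → ends 4; size at 4 (size 4, align 4) → ends 8; n_entries at 8 (size 1, align 1) → ends 9; tail pad 3 to reach multiple of 4; total 12 bytes, alignment 4
ack at 0 (size 4, align 4) → ends 4
flags at 4 (size 4, align 4) → ends 8
dst at 8 (size 4, align 4) → ends 12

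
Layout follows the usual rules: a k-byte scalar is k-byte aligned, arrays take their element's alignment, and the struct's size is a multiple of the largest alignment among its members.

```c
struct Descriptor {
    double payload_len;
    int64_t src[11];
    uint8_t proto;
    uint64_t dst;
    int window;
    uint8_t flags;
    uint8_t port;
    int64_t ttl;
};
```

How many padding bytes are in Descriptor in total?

0..8  payload_len  (8B, 8-aligned)
8..96  src  (88B, 8-aligned)
96..97  proto  (1B, 1-aligned)
97..104  -- padding (7B)
104..112  dst  (8B, 8-aligned)
112..116  window  (4B, 4-aligned)
116..117  flags  (1B, 1-aligned)
117..118  port  (1B, 1-aligned)
118..120  -- padding (2B)
120..128  ttl  (8B, 8-aligned)
sizeof = 128, alignof = 8
data bytes 119, size 128 → padding 9

9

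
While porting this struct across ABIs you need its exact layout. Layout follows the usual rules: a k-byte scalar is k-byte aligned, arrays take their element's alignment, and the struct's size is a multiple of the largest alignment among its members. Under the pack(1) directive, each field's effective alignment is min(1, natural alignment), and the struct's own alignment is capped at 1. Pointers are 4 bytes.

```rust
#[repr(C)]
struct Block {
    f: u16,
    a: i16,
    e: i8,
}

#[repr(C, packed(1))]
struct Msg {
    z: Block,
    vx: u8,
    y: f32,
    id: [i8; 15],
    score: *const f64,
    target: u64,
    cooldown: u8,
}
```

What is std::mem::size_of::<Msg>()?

39 bytes

Block: 0..2  f  (2B, 2-aligned); 2..4  a  (2B, 2-aligned); 4..5  e  (1B, 1-aligned); 5..6  -- tail padding (1B); sizeof = 6, alignof = 2
0..6  z  (6B, 1-aligned)
6..7  vx  (1B, 1-aligned)
7..11  y  (4B, 1-aligned)
11..26  id  (15B, 1-aligned)
26..30  score  (4B, 1-aligned)
30..38  target  (8B, 1-aligned)
38..39  cooldown  (1B, 1-aligned)
sizeof = 39, alignof = 1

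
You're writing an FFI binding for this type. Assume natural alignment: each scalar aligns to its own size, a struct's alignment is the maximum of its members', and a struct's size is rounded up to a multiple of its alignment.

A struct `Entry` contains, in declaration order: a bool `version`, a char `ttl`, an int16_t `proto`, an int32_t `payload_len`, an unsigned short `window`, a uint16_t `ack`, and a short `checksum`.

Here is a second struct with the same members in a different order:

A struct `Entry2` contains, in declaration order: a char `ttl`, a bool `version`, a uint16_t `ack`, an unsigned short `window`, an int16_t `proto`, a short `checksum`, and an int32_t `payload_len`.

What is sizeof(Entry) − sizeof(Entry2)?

0

version at 0 (size 1, align 1) → ends 1
ttl at 1 (size 1, align 1) → ends 2
proto at 2 (size 2, align 2) → ends 4
payload_len at 4 (size 4, align 4) → ends 8
window at 8 (size 2, align 2) → ends 10
ack at 10 (size 2, align 2) → ends 12
checksum at 12 (size 2, align 2) → ends 14
tail pad 2 to reach multiple of 4
total 16 bytes, alignment 4
— Entry2 —
ttl at 0 (size 1, align 1) → ends 1
version at 1 (size 1, align 1) → ends 2
ack at 2 (size 2, align 2) → ends 4
window at 4 (size 2, align 2) → ends 6
proto at 6 (size 2, align 2) → ends 8
checksum at 8 (size 2, align 2) → ends 10
pad 2 to align 4 for payload_len
payload_len at 12 (size 4, align 4) → ends 16
total 16 bytes, alignment 4
16 − 16 = 0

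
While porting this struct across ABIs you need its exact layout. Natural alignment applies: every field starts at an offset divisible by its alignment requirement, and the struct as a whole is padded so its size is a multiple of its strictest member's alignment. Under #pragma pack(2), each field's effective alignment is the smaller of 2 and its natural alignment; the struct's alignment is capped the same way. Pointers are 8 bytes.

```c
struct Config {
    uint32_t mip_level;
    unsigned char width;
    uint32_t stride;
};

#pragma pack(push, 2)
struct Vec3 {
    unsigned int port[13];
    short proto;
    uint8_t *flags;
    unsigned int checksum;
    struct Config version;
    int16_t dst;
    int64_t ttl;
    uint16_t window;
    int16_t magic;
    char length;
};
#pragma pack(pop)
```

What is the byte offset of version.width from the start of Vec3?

Config: @0: mip_level [4B, align 4] → 4; @4: width [1B, align 1] → 5; +3 pad (align 4); @8: stride [4B, align 4] → 12; size 12, align 4
@0: port [52B, align 2] → 52
@52: proto [2B, align 2] → 54
@54: flags [8B, align 2] → 62
@62: checksum [4B, align 2] → 66
@66: version [12B, align 2] → 78
within Config: width at 4
66 + 4 = 70

70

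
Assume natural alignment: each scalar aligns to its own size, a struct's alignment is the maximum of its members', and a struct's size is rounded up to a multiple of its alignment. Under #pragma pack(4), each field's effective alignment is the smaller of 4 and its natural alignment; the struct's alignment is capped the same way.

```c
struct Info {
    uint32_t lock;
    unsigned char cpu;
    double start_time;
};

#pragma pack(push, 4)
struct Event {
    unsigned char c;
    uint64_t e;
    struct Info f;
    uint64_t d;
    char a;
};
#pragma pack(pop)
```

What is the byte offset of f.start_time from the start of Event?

Info: 0..4  lock  (4B, 4-aligned); 4..5  cpu  (1B, 1-aligned); 5..8  -- padding (3B); 8..16  start_time  (8B, 8-aligned); sizeof = 16, alignof = 8
0..1  c  (1B, 1-aligned)
1..4  -- padding (3B)
4..12  e  (8B, 4-aligned)
12..28  f  (16B, 4-aligned)
within Info: start_time at 8
12 + 8 = 20

20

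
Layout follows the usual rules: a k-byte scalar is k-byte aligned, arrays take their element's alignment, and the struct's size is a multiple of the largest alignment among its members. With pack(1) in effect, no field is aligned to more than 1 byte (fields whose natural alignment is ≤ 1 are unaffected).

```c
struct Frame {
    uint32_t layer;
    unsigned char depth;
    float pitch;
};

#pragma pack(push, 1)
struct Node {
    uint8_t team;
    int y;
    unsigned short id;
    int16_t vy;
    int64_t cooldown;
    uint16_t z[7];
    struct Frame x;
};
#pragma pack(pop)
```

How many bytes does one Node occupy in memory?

43

Frame: @0: layer [4B, align 4] → 4; @4: depth [1B, align 1] → 5; +3 pad (align 4); @8: pitch [4B, align 4] → 12; size 12, align 4
@0: team [1B, align 1] → 1
@1: y [4B, align 1] → 5
@5: id [2B, align 1] → 7
@7: vy [2B, align 1] → 9
@9: cooldown [8B, align 1] → 17
@17: z [14B, align 1] → 31
@31: x [12B, align 1] → 43
size 43, align 1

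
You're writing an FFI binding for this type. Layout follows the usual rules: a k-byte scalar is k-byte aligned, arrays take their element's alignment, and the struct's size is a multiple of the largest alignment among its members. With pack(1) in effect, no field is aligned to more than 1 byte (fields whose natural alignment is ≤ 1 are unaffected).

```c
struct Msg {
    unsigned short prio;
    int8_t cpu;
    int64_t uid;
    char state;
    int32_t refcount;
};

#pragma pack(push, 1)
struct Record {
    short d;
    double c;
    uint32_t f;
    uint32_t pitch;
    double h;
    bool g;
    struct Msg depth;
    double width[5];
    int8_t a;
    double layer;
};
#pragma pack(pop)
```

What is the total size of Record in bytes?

Msg: 0..2  prio  (2B, 2-aligned); 2..3  cpu  (1B, 1-aligned); 3..8  -- padding (5B); 8..16  uid  (8B, 8-aligned); 16..17  state  (1B, 1-aligned); 17..20  -- padding (3B); 20..24  refcount  (4B, 4-aligned); sizeof = 24, alignof = 8
0..2  d  (2B, 1-aligned)
2..10  c  (8B, 1-aligned)
10..14  f  (4B, 1-aligned)
14..18  pitch  (4B, 1-aligned)
18..26  h  (8B, 1-aligned)
26..27  g  (1B, 1-aligned)
27..51  depth  (24B, 1-aligned)
51..91  width  (40B, 1-aligned)
91..92  a  (1B, 1-aligned)
92..100  layer  (8B, 1-aligned)
sizeof = 100, alignof = 1

100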